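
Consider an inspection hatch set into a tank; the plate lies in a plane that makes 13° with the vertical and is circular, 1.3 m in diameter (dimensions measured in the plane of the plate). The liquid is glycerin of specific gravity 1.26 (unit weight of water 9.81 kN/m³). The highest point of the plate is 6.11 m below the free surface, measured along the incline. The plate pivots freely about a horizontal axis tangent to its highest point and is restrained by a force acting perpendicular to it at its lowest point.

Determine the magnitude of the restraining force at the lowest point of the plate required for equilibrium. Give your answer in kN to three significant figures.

P ≈ 55.3 kN

γ = 1.26 × 9.81 = 12.3606 kN/m³.
The plate makes 13° with the vertical, i.e. θ = 90° − 13° = 77° to the horizontal. Measuring y along the incline from the free-surface line, vertical depth h = y·sinθ with sinθ = 0.974370.
The centroid is at the centre, 0.65 m below the top of the plate, so y_c = 6.11 + 0.65 = 6.76 m and h_c = 6.76 × 0.974370 = 6.58674 m.
A = π(0.65)² = 1.32732 m².
Resultant F = γ·h_c·A = 12.3606 × 6.58674 × 1.32732 = 108.065 kN.
I_c = πr⁴/4 = π × 0.65⁴/4 = 0.140198 m⁴.
Centre of pressure: y_p = y_c + I_c/(y_c·A) = 6.76 + 0.140198/(6.76 × 1.32732) = 6.76 + 0.015625 = 6.77562 m along the plane.
The resultant acts 0.65 + 0.015625 = 0.665625 m (along the plate) below the hinge at the top edge, so the moment about the hinge is M = F × 0.665625 = 108.065 × 0.665625 = 71.9308 kN·m.
A normal force at the bottom, 1.3 m from the hinge, must supply this moment: P = 71.9308/1.3 = 55.3314 kN.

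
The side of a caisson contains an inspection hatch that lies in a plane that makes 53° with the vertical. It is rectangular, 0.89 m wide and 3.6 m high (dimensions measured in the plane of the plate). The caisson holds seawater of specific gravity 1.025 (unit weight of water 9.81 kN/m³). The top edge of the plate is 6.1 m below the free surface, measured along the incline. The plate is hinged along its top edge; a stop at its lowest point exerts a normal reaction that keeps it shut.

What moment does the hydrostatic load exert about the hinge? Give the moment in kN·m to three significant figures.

M ≈ 297 kN·m

γ = 1.025 × 9.81 = 10.05525 kN/m³.
The plate makes 53° with the vertical, i.e. θ = 90° − 53° = 37° to the horizontal. Measuring y along the incline from the free-surface line, vertical depth h = y·sinθ with sinθ = 0.601815.
The centroid lies 3.6/2 = 1.8 m below the top edge, so y_c = 6.1 + 1.8 = 7.9 m and h_c = 7.9 × 0.601815 = 4.75434 m.
A = 0.89 × 3.6 = 3.204 m².
Resultant F = γ·h_c·A = 10.05525 × 4.75434 × 3.204 = 153.171 kN.
I_c = b·h³/12 = 0.89 × 3.6³/12 = 3.46032 m⁴.
Centre of pressure: y_p = y_c + I_c/(y_c·A) = 7.9 + 3.46032/(7.9 × 3.204) = 7.9 + 0.136709 = 8.03671 m along the plane.
The resultant acts 1.8 + 0.136709 = 1.93671 m (along the plate) below the hinge at the top edge, so the moment about the hinge is M = F × 1.93671 = 153.171 × 1.93671 = 296.648 kN·m.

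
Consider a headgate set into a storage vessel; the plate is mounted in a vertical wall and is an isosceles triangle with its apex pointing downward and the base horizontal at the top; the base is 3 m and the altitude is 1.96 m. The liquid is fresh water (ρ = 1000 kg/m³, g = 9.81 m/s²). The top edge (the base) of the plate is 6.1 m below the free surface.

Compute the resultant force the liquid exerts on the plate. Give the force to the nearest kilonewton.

γ = ρg = 1000 × 9.81 = 9810 N/m³ = 9.81 kN/m³.
With the apex down, the centroid sits h/3 = 1.96/3 = 0.653333 m below the base (the top edge), so the centroid depth is h_c = 6.1 + 0.653333 = 6.75333 m.
A = ½ × 3 × 1.96 = 2.94 m².
Resultant F = γ·h_c·A = 9.81 × 6.75333 × 2.94 = 194.775 kN.

F ≈ 195 kN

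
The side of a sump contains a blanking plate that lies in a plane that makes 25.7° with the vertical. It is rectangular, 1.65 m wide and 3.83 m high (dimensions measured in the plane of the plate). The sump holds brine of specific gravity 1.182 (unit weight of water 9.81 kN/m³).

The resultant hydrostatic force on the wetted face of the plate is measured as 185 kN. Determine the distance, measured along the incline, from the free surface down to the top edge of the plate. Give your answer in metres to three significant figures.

y_top ≈ 0.887 m

γ = 1.182 × 9.81 = 11.59542 kN/m³.
A = 1.65 × 3.83 = 6.3195 m².
From F = γ·h_c·A, the centroid depth is h_c = 185/(11.59542 × 6.3195) = 2.52466 m.
The plate makes 25.7° with the vertical, i.e. θ = 90° − 25.7° = 64.3° to the horizontal. Measuring y along the incline from the free-surface line, vertical depth h = y·sinθ with sinθ = 0.901077.
Along the incline, y_c = h_c/sinθ = 2.52466/0.901077 = 2.80182 m.
The centroid lies 3.83/2 = 1.915 m below the top edge, so the top edge sits at y_top = 2.80182 − 1.915 = 0.88682 m along the incline.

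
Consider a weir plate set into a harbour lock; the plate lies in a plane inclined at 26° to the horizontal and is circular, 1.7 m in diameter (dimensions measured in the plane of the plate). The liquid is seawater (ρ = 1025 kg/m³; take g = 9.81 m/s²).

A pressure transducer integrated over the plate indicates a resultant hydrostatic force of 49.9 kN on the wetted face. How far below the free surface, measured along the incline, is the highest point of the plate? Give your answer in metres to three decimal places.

γ = ρg = 1025 × 9.81 / 1000 = 10.05525 kN/m³.
A = π(0.85)² = 2.2698 m².
From F = γ·h_c·A, the centroid depth is h_c = 49.9/(10.05525 × 2.2698) = 2.18635 m.
Let θ = 26° be the plate's angle to the horizontal; measure y along the incline from where the plane meets the free surface. Vertical depth h = y·sinθ with sinθ = 0.438371.
Along the incline, y_c = h_c/sinθ = 2.18635/0.438371 = 4.98744 m.
The centroid is at the centre, 0.85 m below the top of the plate, so the highest point sits at y_top = 4.98744 − 0.85 = 4.13744 m along the incline.

y_top ≈ 4.137 m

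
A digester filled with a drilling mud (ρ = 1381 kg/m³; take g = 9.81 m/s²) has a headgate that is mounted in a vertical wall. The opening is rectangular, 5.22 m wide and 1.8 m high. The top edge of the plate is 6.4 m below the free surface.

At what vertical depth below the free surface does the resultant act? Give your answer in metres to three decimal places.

γ = ρg = 1381 × 9.81 / 1000 = 13.54761 kN/m³.
The centroid lies 1.8/2 = 0.9 m below the top edge, so the centroid depth is h_c = 6.4 + 0.9 = 7.3 m.
A = 5.22 × 1.8 = 9.396 m².
Resultant F = γ·h_c·A = 13.54761 × 7.3 × 9.396 = 929.241 kN.
I_c = b·h³/12 = 5.22 × 1.8³/12 = 2.53692 m⁴.
Centre of pressure: y_p = y_c + I_c/(y_c·A) = 7.3 + 2.53692/(7.3 × 9.396) = 7.3 + 0.0369863 = 7.33699 m along the plane.

h_p = 7.337 m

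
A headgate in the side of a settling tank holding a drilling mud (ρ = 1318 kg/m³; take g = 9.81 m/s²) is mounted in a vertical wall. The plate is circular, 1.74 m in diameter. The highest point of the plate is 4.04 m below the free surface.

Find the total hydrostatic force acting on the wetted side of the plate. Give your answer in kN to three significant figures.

F ≈ 151 kN

γ = ρg = 1318 × 9.81 / 1000 = 12.92958 kN/m³.
The centroid is at the centre, 0.87 m below the top of the plate, so the centroid depth is h_c = 4.04 + 0.87 = 4.91 m.
A = π(0.87)² = 2.37787 m².
Resultant F = γ·h_c·A = 12.92958 × 4.91 × 2.37787 = 150.957 kN.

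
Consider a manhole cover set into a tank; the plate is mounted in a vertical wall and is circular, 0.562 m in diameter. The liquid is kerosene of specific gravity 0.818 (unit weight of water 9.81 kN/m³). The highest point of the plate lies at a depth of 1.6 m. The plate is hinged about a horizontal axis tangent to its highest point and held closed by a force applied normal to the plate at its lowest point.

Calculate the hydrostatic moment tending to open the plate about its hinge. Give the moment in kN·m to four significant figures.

γ = 0.818 × 9.81 = 8.02458 kN/m³.
The centroid is at the centre, 0.281 m below the top of the plate, so the centroid depth is h_c = 1.6 + 0.281 = 1.881 m.
A = π(0.281)² = 0.248063 m².
Resultant F = γ·h_c·A = 8.02458 × 1.881 × 0.248063 = 3.74432 kN.
I_c = πr⁴/4 = π × 0.281⁴/4 = 0.00489683 m⁴.
Centre of pressure: y_p = y_c + I_c/(y_c·A) = 1.881 + 0.00489683/(1.881 × 0.248063) = 1.881 + 0.0104946 = 1.89149 m along the plane.
The resultant acts 0.281 + 0.0104946 = 0.291495 m (along the plate) below the hinge at the top edge, so the moment about the hinge is M = F × 0.291495 = 3.74432 × 0.291495 = 1.09145 kN·m.

M ≈ 1.091 kN·m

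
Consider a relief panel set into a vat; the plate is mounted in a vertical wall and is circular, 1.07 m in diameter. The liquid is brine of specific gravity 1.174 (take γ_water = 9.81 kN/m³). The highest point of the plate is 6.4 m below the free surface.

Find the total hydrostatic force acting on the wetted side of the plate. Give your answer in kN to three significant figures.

F ≈ 71.8 kN

γ = 1.174 × 9.81 = 11.51694 kN/m³.
The centroid is at the centre, 0.535 m below the top of the plate, so the centroid depth is h_c = 6.4 + 0.535 = 6.935 m.
A = π(0.535)² = 0.899202 m².
Resultant F = γ·h_c·A = 11.51694 × 6.935 × 0.899202 = 71.8192 kN.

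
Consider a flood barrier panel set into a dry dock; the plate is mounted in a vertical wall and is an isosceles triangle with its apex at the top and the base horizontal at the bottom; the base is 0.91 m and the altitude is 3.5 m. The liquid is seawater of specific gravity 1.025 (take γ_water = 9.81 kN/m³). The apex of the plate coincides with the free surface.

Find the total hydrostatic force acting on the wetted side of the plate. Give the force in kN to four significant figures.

F ≈ 37.36 kN

γ = 1.025 × 9.81 = 10.05525 kN/m³.
With the apex up, the centroid sits 2h/3 = 2 × 3.5/3 = 2.33333 m below the apex, so the centroid depth is h_c = 2.33333 m.
A = ½ × 0.91 × 3.5 = 1.5925 m².
Resultant F = γ·h_c·A = 10.05525 × 2.33333 × 1.5925 = 37.3636 kN.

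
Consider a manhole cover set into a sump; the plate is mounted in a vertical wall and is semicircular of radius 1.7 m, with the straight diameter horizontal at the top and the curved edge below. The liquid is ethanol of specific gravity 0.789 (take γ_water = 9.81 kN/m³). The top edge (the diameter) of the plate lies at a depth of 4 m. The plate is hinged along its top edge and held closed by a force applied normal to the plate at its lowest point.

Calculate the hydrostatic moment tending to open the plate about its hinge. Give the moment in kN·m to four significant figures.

γ = 0.789 × 9.81 = 7.74009 kN/m³.
The centroid of a semicircle lies 4r/(3π) = 0.721502 m from the diameter, here below the top edge, so the centroid depth is h_c = 4 + 0.721502 = 4.7215 m.
A = πr²/2 = π × 1.7²/2 = 4.5396 m².
Resultant F = γ·h_c·A = 7.74009 × 4.7215 × 4.5396 = 165.899 kN.
I_c = (π/8 − 8/(9π))·r⁴ = 0.109757 × 1.7⁴ = 0.916701 m⁴.
Centre of pressure: y_p = y_c + I_c/(y_c·A) = 4.7215 + 0.916701/(4.7215 × 4.5396) = 4.7215 + 0.0427691 = 4.76427 m along the plane.
The resultant acts 0.721502 + 0.0427691 = 0.764271 m (along the plate) below the hinge at the top edge, so the moment about the hinge is M = F × 0.764271 = 165.899 × 0.764271 = 126.792 kN·m.

M ≈ 126.8 kN·m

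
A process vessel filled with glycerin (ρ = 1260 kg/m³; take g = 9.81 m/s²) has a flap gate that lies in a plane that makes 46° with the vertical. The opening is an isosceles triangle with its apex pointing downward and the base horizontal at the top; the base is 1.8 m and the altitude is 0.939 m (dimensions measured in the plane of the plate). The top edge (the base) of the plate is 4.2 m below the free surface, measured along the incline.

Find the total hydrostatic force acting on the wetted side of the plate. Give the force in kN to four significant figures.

F ≈ 32.75 kN

γ = ρg = 1260 × 9.81 / 1000 = 12.3606 kN/m³.
The plate makes 46° with the vertical, i.e. θ = 90° − 46° = 44° to the horizontal. Measuring y along the incline from the free-surface line, vertical depth h = y·sinθ with sinθ = 0.694658.
With the apex down, the centroid sits h/3 = 0.939/3 = 0.313 m below the base (the top edge), so y_c = 4.2 + 0.313 = 4.513 m and h_c = 4.513 × 0.694658 = 3.13499 m.
A = ½ × 1.8 × 0.939 = 0.8451 m².
Resultant F = γ·h_c·A = 12.3606 × 3.13499 × 0.8451 = 32.7479 kN.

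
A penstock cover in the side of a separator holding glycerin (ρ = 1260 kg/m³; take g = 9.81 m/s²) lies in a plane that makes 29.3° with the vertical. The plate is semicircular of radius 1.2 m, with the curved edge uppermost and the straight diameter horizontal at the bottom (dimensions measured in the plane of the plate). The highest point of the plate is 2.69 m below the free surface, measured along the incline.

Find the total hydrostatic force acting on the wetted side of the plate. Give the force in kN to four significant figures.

F ≈ 82.43 kN

γ = ρg = 1260 × 9.81 / 1000 = 12.3606 kN/m³.
The plate makes 29.3° with the vertical, i.e. θ = 90° − 29.3° = 60.7° to the horizontal. Measuring y along the incline from the free-surface line, vertical depth h = y·sinθ with sinθ = 0.872069.
The centroid lies 4r/(3π) = 0.509296 m above the diameter, so r − 4r/(3π) = 1.2 − 0.509296 = 0.690704 m below the topmost point, so y_c = 2.69 + 0.690704 = 3.3807 m and h_c = 3.3807 × 0.872069 = 2.9482 m.
A = πr²/2 = π × 1.2²/2 = 2.26195 m².
Resultant F = γ·h_c·A = 12.3606 × 2.9482 × 2.26195 = 82.4289 kN.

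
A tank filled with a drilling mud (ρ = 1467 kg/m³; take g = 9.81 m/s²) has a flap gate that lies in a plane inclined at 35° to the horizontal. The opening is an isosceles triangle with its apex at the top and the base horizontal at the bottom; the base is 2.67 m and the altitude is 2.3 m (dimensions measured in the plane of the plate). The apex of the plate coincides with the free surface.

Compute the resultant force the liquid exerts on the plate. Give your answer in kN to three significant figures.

F ≈ 38.9 kN

γ = ρg = 1467 × 9.81 / 1000 = 14.39127 kN/m³.
Let θ = 35° be the plate's angle to the horizontal; measure y along the incline from where the plane meets the free surface. Vertical depth h = y·sinθ with sinθ = 0.573576.
With the apex up, the centroid sits 2h/3 = 2 × 2.3/3 = 1.53333 m below the apex, so y_c = 1.53333 m and h_c = 1.53333 × 0.573576 = 0.879481 m.
A = ½ × 2.67 × 2.3 = 3.0705 m².
Resultant F = γ·h_c·A = 14.39127 × 0.879481 × 3.0705 = 38.8629 kN.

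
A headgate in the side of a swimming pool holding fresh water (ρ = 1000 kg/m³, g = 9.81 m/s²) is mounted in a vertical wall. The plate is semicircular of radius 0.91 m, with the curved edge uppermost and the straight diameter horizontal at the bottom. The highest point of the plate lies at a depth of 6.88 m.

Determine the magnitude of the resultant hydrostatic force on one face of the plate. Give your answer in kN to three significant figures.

γ = ρg = 1000 × 9.81 = 9810 N/m³ = 9.81 kN/m³.
The centroid lies 4r/(3π) = 0.386216 m above the diameter, so r − 4r/(3π) = 0.91 − 0.386216 = 0.523784 m below the topmost point, so the centroid depth is h_c = 6.88 + 0.523784 = 7.40378 m.
A = πr²/2 = π × 0.91²/2 = 1.30078 m².
Resultant F = γ·h_c·A = 9.81 × 7.40378 × 1.30078 = 94.4771 kN.

F ≈ 94.5 kN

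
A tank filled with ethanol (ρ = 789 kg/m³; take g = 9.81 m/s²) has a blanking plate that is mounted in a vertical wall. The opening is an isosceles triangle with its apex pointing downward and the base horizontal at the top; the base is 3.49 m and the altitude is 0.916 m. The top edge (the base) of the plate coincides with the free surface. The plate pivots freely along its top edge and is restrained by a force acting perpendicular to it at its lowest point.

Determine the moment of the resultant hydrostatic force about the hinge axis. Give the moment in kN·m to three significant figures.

M ≈ 1.73 kN·m

γ = ρg = 789 × 9.81 / 1000 = 7.74009 kN/m³.
With the apex down, the centroid sits h/3 = 0.916/3 = 0.305333 m below the base (the top edge), so the centroid depth is h_c = 0.305333 m.
A = ½ × 3.49 × 0.916 = 1.59842 m².
Resultant F = γ·h_c·A = 7.74009 × 0.305333 × 1.59842 = 3.77755 kN.
I_c = b·h³/36 = 3.49 × 0.916³/36 = 0.0745091 m⁴.
Centre of pressure: y_p = y_c + I_c/(y_c·A) = 0.305333 + 0.0745091/(0.305333 × 1.59842) = 0.305333 + 0.152667 = 0.458 m along the plane.
The resultant acts 0.305333 + 0.152667 = 0.458 m (along the plate) below the hinge at the top edge, so the moment about the hinge is M = F × 0.458 = 3.77755 × 0.458 = 1.73012 kN·m.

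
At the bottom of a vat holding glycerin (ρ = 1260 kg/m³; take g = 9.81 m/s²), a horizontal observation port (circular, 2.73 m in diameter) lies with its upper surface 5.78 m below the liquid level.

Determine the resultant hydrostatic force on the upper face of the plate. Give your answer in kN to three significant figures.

F ≈ 418 kN

γ = ρg = 1260 × 9.81 / 1000 = 12.3606 kN/m³.
The plate is horizontal, so pressure is uniform at p = γ·h = 12.3606 × 5.78 = 71.4443 kN/m².
A = π(1.365)² = 5.85349 m².
F = p·A = 71.4443 × 5.85349 = 418.198 kN.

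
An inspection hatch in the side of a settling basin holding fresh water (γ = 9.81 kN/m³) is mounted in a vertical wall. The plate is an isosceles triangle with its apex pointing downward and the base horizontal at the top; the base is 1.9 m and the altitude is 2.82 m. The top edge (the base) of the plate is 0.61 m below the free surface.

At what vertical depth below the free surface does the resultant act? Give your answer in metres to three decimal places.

h_p = 1.835 m

γ = 9.81 kN/m³.
With the apex down, the centroid sits h/3 = 2.82/3 = 0.94 m below the base (the top edge), so the centroid depth is h_c = 0.61 + 0.94 = 1.55 m.
A = ½ × 1.9 × 2.82 = 2.679 m².
Resultant F = γ·h_c·A = 9.81 × 1.55 × 2.679 = 40.7355 kN.
I_c = b·h³/36 = 1.9 × 2.82³/36 = 1.18358 m⁴.
Centre of pressure: y_p = y_c + I_c/(y_c·A) = 1.55 + 1.18358/(1.55 × 2.679) = 1.55 + 0.285032 = 1.83503 m along the plane.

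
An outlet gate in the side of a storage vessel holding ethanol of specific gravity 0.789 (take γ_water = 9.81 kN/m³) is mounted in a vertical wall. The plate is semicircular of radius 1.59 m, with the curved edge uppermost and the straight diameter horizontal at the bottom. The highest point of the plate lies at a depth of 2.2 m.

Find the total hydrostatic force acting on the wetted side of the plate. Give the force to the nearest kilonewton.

γ = 0.789 × 9.81 = 7.74009 kN/m³.
The centroid lies 4r/(3π) = 0.674817 m above the diameter, so r − 4r/(3π) = 1.59 − 0.674817 = 0.915183 m below the topmost point, so the centroid depth is h_c = 2.2 + 0.915183 = 3.11518 m.
A = πr²/2 = π × 1.59²/2 = 3.97113 m².
Resultant F = γ·h_c·A = 7.74009 × 3.11518 × 3.97113 = 95.751 kN.

F ≈ 96 kN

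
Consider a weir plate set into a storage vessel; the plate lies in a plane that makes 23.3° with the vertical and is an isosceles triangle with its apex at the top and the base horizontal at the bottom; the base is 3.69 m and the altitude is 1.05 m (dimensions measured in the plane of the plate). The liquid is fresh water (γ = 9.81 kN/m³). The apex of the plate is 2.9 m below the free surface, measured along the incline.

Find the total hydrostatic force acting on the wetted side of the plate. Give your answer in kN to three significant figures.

F ≈ 62.8 kN

γ = 9.81 kN/m³.
The plate makes 23.3° with the vertical, i.e. θ = 90° − 23.3° = 66.7° to the horizontal. Measuring y along the incline from the free-surface line, vertical depth h = y·sinθ with sinθ = 0.918446.
With the apex up, the centroid sits 2h/3 = 2 × 1.05/3 = 0.7 m below the apex, so y_c = 2.9 + 0.7 = 3.6 m and h_c = 3.6 × 0.918446 = 3.30641 m.
A = ½ × 3.69 × 1.05 = 1.93725 m².
Resultant F = γ·h_c·A = 9.81 × 3.30641 × 1.93725 = 62.8364 kN.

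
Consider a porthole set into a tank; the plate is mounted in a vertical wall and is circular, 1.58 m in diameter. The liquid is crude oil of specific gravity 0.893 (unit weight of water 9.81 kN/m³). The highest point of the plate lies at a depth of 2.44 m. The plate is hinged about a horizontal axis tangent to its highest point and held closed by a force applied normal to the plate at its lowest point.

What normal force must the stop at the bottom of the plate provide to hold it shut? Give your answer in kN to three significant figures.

P ≈ 29.4 kN

γ = 0.893 × 9.81 = 8.76033 kN/m³.
The centroid is at the centre, 0.79 m below the top of the plate, so the centroid depth is h_c = 2.44 + 0.79 = 3.23 m.
A = π(0.79)² = 1.96067 m².
Resultant F = γ·h_c·A = 8.76033 × 3.23 × 1.96067 = 55.4789 kN.
I_c = πr⁴/4 = π × 0.79⁴/4 = 0.305913 m⁴.
Centre of pressure: y_p = y_c + I_c/(y_c·A) = 3.23 + 0.305913/(3.23 × 1.96067) = 3.23 + 0.0483049 = 3.2783 m along the plane.
The resultant acts 0.79 + 0.0483049 = 0.838305 m (along the plate) below the hinge at the top edge, so the moment about the hinge is M = F × 0.838305 = 55.4789 × 0.838305 = 46.5082 kN·m.
A normal force at the bottom, 1.58 m from the hinge, must supply this moment: P = 46.5082/1.58 = 29.4356 kN.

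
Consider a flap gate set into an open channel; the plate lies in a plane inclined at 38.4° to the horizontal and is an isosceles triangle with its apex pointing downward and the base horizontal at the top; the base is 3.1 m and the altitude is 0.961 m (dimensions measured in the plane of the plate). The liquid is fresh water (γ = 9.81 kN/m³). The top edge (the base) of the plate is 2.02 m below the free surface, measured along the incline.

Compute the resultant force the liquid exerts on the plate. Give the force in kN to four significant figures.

γ = 9.81 kN/m³.
Let θ = 38.4° be the plate's angle to the horizontal; measure y along the incline from where the plane meets the free surface. Vertical depth h = y·sinθ with sinθ = 0.621148.
With the apex down, the centroid sits h/3 = 0.961/3 = 0.320333 m below the base (the top edge), so y_c = 2.02 + 0.320333 = 2.34033 m and h_c = 2.34033 × 0.621148 = 1.45369 m.
A = ½ × 3.1 × 0.961 = 1.48955 m².
Resultant F = γ·h_c·A = 9.81 × 1.45369 × 1.48955 = 21.242 kN.

F ≈ 21.24 kN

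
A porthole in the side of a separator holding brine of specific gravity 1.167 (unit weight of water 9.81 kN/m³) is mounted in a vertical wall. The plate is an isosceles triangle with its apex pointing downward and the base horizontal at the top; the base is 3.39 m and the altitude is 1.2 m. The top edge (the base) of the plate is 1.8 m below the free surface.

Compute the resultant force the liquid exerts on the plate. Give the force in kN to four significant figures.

F ≈ 51.23 kN

γ = 1.167 × 9.81 = 11.44827 kN/m³.
With the apex down, the centroid sits h/3 = 1.2/3 = 0.4 m below the base (the top edge), so the centroid depth is h_c = 1.8 + 0.4 = 2.2 m.
A = ½ × 3.39 × 1.2 = 2.034 m².
Resultant F = γ·h_c·A = 11.44827 × 2.2 × 2.034 = 51.2287 kN.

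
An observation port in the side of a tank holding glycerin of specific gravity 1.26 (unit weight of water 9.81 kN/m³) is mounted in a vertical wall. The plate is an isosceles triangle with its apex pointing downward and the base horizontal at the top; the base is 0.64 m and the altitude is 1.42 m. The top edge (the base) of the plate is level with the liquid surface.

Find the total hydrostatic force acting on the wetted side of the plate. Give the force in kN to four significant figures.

F ≈ 2.659 kN

γ = 1.26 × 9.81 = 12.3606 kN/m³.
With the apex down, the centroid sits h/3 = 1.42/3 = 0.473333 m below the base (the top edge), so the centroid depth is h_c = 0.473333 m.
A = ½ × 0.64 × 1.42 = 0.4544 m².
Resultant F = γ·h_c·A = 12.3606 × 0.473333 × 0.4544 = 2.65855 kN.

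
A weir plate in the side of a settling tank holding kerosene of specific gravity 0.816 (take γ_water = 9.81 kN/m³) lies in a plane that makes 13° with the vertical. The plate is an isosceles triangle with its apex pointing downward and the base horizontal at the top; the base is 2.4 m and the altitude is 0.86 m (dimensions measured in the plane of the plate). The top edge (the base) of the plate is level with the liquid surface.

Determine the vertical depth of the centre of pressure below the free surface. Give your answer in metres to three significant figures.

h_p = 0.419 m

γ = 0.816 × 9.81 = 8.00496 kN/m³.
The plate makes 13° with the vertical, i.e. θ = 90° − 13° = 77° to the horizontal. Measuring y along the incline from the free-surface line, vertical depth h = y·sinθ with sinθ = 0.974370.
With the apex down, the centroid sits h/3 = 0.86/3 = 0.286667 m below the base (the top edge), so y_c = 0.286667 m and h_c = 0.286667 × 0.974370 = 0.27932 m.
A = ½ × 2.4 × 0.86 = 1.032 m².
Resultant F = γ·h_c·A = 8.00496 × 0.27932 × 1.032 = 2.3075 kN.
I_c = b·h³/36 = 2.4 × 0.86³/36 = 0.0424037 m⁴.
Centre of pressure: y_p = y_c + I_c/(y_c·A) = 0.286667 + 0.0424037/(0.286667 × 1.032) = 0.286667 + 0.143333 = 0.43 m along the plane.
Vertically, h_p = y_p·sinθ = 0.43 × 0.974370 = 0.418979 m.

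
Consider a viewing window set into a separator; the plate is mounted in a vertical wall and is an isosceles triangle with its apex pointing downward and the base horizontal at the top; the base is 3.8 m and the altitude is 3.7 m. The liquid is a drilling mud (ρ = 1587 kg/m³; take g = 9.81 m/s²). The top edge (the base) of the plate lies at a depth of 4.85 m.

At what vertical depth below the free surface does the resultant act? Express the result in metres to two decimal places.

h_p = 6.21 m

γ = ρg = 1587 × 9.81 / 1000 = 15.56847 kN/m³.
With the apex down, the centroid sits h/3 = 3.7/3 = 1.23333 m below the base (the top edge), so the centroid depth is h_c = 4.85 + 1.23333 = 6.08333 m.
A = ½ × 3.8 × 3.7 = 7.03 m².
Resultant F = γ·h_c·A = 15.56847 × 6.08333 × 7.03 = 665.798 kN.
I_c = b·h³/36 = 3.8 × 3.7³/36 = 5.34671 m⁴.
Centre of pressure: y_p = y_c + I_c/(y_c·A) = 6.08333 + 5.34671/(6.08333 × 7.03) = 6.08333 + 0.125023 = 6.20835 m along the plane.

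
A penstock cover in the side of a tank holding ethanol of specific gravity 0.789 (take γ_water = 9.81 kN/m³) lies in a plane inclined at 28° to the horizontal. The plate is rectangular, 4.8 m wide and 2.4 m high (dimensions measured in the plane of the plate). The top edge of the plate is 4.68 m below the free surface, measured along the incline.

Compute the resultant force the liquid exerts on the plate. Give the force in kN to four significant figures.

γ = 0.789 × 9.81 = 7.74009 kN/m³.
Let θ = 28° be the plate's angle to the horizontal; measure y along the incline from where the plane meets the free surface. Vertical depth h = y·sinθ with sinθ = 0.469472.
The centroid lies 2.4/2 = 1.2 m below the top edge, so y_c = 4.68 + 1.2 = 5.88 m and h_c = 5.88 × 0.469472 = 2.7605 m.
A = 4.8 × 2.4 = 11.52 m².
Resultant F = γ·h_c·A = 7.74009 × 2.7605 × 11.52 = 246.142 kN.

F ≈ 246.1 kN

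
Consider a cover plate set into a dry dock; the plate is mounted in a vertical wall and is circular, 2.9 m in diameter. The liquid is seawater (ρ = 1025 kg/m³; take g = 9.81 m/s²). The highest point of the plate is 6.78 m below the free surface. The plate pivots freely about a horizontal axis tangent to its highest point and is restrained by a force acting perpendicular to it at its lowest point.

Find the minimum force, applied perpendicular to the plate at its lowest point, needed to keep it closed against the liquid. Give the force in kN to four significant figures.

P ≈ 285.3 kN

γ = ρg = 1025 × 9.81 / 1000 = 10.05525 kN/m³.
The centroid is at the centre, 1.45 m below the top of the plate, so the centroid depth is h_c = 6.78 + 1.45 = 8.23 m.
A = π(1.45)² = 6.6052 m².
Resultant F = γ·h_c·A = 10.05525 × 8.23 × 6.6052 = 546.611 kN.
I_c = πr⁴/4 = π × 1.45⁴/4 = 3.47186 m⁴.
Centre of pressure: y_p = y_c + I_c/(y_c·A) = 8.23 + 3.47186/(8.23 × 6.6052) = 8.23 + 0.063867 = 8.29387 m along the plane.
The resultant acts 1.45 + 0.063867 = 1.51387 m (along the plate) below the hinge at the top edge, so the moment about the hinge is M = F × 1.51387 = 546.611 × 1.51387 = 827.498 kN·m.
A normal force at the bottom, 2.9 m from the hinge, must supply this moment: P = 827.498/2.9 = 285.344 kN.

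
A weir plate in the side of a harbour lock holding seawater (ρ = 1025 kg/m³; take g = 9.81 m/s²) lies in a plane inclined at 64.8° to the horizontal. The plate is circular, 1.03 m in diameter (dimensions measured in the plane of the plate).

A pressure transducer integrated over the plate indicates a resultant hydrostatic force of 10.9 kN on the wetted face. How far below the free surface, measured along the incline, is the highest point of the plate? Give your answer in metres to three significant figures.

y_top ≈ 0.923 m

γ = ρg = 1025 × 9.81 / 1000 = 10.05525 kN/m³.
A = π(0.515)² = 0.833229 m².
From F = γ·h_c·A, the centroid depth is h_c = 10.9/(10.05525 × 0.833229) = 1.30098 m.
Let θ = 64.8° be the plate's angle to the horizontal; measure y along the incline from where the plane meets the free surface. Vertical depth h = y·sinθ with sinθ = 0.904827.
Along the incline, y_c = h_c/sinθ = 1.30098/0.904827 = 1.43782 m.
The centroid is at the centre, 0.515 m below the top of the plate, so the highest point sits at y_top = 1.43782 − 0.515 = 0.92282 m along the incline.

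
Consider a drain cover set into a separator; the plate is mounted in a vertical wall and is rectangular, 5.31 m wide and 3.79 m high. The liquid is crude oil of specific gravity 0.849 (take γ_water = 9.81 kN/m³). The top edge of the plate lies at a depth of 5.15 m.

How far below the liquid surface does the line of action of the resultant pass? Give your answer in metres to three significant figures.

h_p = 7.21 m

γ = 0.849 × 9.81 = 8.32869 kN/m³.
The centroid lies 3.79/2 = 1.895 m below the top edge, so the centroid depth is h_c = 5.15 + 1.895 = 7.045 m.
A = 5.31 × 3.79 = 20.1249 m².
Resultant F = γ·h_c·A = 8.32869 × 7.045 × 20.1249 = 1180.84 kN.
I_c = b·h³/12 = 5.31 × 3.79³/12 = 24.0897 m⁴.
Centre of pressure: y_p = y_c + I_c/(y_c·A) = 7.045 + 24.0897/(7.045 × 20.1249) = 7.045 + 0.169909 = 7.21491 m along the plane.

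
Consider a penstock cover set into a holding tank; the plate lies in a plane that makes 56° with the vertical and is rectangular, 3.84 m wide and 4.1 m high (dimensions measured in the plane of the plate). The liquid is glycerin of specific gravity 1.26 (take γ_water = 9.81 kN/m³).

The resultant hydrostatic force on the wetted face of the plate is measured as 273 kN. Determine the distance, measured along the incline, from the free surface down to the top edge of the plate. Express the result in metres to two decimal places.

y_top ≈ 0.46 m

γ = 1.26 × 9.81 = 12.3606 kN/m³.
A = 3.84 × 4.1 = 15.744 m².
From F = γ·h_c·A, the centroid depth is h_c = 273/(12.3606 × 15.744) = 1.40284 m.
The plate makes 56° with the vertical, i.e. θ = 90° − 56° = 34° to the horizontal. Measuring y along the incline from the free-surface line, vertical depth h = y·sinθ with sinθ = 0.559193.
Along the incline, y_c = h_c/sinθ = 1.40284/0.559193 = 2.50869 m.
The centroid lies 4.1/2 = 2.05 m below the top edge, so the top edge sits at y_top = 2.50869 − 2.05 = 0.45869 m along the incline.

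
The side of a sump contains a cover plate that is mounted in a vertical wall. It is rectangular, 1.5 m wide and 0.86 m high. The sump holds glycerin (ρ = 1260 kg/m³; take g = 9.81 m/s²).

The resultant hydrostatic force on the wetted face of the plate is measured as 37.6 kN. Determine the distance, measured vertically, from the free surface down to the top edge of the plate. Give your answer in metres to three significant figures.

γ = ρg = 1260 × 9.81 / 1000 = 12.3606 kN/m³.
A = 1.5 × 0.86 = 1.29 m².
From F = γ·h_c·A, the centroid depth is h_c = 37.6/(12.3606 × 1.29) = 2.35808 m.
The centroid lies 0.86/2 = 0.43 m below the top edge, so the top edge sits at h_top = 2.35808 − 0.43 = 1.92808 m below the surface.

d_top ≈ 1.93 m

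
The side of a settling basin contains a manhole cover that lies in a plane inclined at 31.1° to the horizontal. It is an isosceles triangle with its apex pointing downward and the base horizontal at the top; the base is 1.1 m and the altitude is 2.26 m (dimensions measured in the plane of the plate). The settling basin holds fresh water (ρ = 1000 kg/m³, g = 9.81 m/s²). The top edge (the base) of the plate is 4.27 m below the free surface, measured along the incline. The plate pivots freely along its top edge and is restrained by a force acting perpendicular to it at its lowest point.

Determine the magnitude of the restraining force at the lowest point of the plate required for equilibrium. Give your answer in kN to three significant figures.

P ≈ 11.3 kN

γ = ρg = 1000 × 9.81 = 9810 N/m³ = 9.81 kN/m³.
Let θ = 31.1° be the plate's angle to the horizontal; measure y along the incline from where the plane meets the free surface. Vertical depth h = y·sinθ with sinθ = 0.516533.
With the apex down, the centroid sits h/3 = 2.26/3 = 0.753333 m below the base (the top edge), so y_c = 4.27 + 0.753333 = 5.02333 m and h_c = 5.02333 × 0.516533 = 2.59472 m.
A = ½ × 1.1 × 2.26 = 1.243 m².
Resultant F = γ·h_c·A = 9.81 × 2.59472 × 1.243 = 31.6396 kN.
I_c = b·h³/36 = 1.1 × 2.26³/36 = 0.352708 m⁴.
Centre of pressure: y_p = y_c + I_c/(y_c·A) = 5.02333 + 0.352708/(5.02333 × 1.243) = 5.02333 + 0.0564875 = 5.07982 m along the plane.
The resultant acts 0.753333 + 0.0564875 = 0.809821 m (along the plate) below the hinge at the top edge, so the moment about the hinge is M = F × 0.809821 = 31.6396 × 0.809821 = 25.6224 kN·m.
A normal force at the bottom, 2.26 m from the hinge, must supply this moment: P = 25.6224/2.26 = 11.3373 kN.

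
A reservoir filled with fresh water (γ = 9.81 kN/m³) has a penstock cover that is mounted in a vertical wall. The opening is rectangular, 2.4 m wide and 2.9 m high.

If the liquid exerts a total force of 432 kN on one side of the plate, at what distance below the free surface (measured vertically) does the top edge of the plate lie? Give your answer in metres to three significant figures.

d_top ≈ 4.88 m

γ = 9.81 kN/m³.
A = 2.4 × 2.9 = 6.96 m².
From F = γ·h_c·A, the centroid depth is h_c = 432/(9.81 × 6.96) = 6.32711 m.
The centroid lies 2.9/2 = 1.45 m below the top edge, so the top edge sits at h_top = 6.32711 − 1.45 = 4.87711 m below the surface.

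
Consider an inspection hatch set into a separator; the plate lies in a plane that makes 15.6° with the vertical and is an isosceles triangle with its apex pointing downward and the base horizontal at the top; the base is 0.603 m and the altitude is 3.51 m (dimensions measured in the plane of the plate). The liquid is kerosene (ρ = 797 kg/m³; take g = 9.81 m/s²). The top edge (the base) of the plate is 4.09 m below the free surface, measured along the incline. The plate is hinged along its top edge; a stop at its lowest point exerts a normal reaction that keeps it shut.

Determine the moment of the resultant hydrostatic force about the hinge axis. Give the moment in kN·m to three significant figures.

γ = ρg = 797 × 9.81 / 1000 = 7.81857 kN/m³.
The plate makes 15.6° with the vertical, i.e. θ = 90° − 15.6° = 74.4° to the horizontal. Measuring y along the incline from the free-surface line, vertical depth h = y·sinθ with sinθ = 0.963163.
With the apex down, the centroid sits h/3 = 3.51/3 = 1.17 m below the base (the top edge), so y_c = 4.09 + 1.17 = 5.26 m and h_c = 5.26 × 0.963163 = 5.06624 m.
A = ½ × 0.603 × 3.51 = 1.05827 m².
Resultant F = γ·h_c·A = 7.81857 × 5.06624 × 1.05827 = 41.9189 kN.
I_c = b·h³/36 = 0.603 × 3.51³/36 = 0.724329 m⁴.
Centre of pressure: y_p = y_c + I_c/(y_c·A) = 5.26 + 0.724329/(5.26 × 1.05827) = 5.26 + 0.130123 = 5.39012 m along the plane.
The resultant acts 1.17 + 0.130123 = 1.30012 m (along the plate) below the hinge at the top edge, so the moment about the hinge is M = F × 1.30012 = 41.9189 × 1.30012 = 54.4996 kN·m.

M ≈ 54.5 kN·m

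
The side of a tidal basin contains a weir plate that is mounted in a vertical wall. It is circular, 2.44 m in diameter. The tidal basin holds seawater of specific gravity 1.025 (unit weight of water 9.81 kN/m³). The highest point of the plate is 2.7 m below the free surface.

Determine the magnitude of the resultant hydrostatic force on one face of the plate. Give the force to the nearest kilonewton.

γ = 1.025 × 9.81 = 10.05525 kN/m³.
The centroid is at the centre, 1.22 m below the top of the plate, so the centroid depth is h_c = 2.7 + 1.22 = 3.92 m.
A = π(1.22)² = 4.67595 m².
Resultant F = γ·h_c·A = 10.05525 × 3.92 × 4.67595 = 184.31 kN.

F ≈ 184 kN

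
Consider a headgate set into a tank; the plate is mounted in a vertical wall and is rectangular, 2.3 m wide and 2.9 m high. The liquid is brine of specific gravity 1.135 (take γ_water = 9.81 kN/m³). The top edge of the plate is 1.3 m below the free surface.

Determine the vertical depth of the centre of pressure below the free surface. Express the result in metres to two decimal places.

γ = 1.135 × 9.81 = 11.13435 kN/m³.
The centroid lies 2.9/2 = 1.45 m below the top edge, so the centroid depth is h_c = 1.3 + 1.45 = 2.75 m.
A = 2.3 × 2.9 = 6.67 m².
Resultant F = γ·h_c·A = 11.13435 × 2.75 × 6.67 = 204.232 kN.
I_c = b·h³/12 = 2.3 × 2.9³/12 = 4.67456 m⁴.
Centre of pressure: y_p = y_c + I_c/(y_c·A) = 2.75 + 4.67456/(2.75 × 6.67) = 2.75 + 0.254849 = 3.00485 m along the plane.

h_p = 3.00 m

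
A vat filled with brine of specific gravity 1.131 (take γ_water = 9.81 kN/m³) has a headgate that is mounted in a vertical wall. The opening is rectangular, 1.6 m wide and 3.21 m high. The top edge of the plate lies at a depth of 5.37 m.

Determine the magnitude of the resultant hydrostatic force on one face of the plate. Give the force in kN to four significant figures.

F ≈ 397.5 kN

γ = 1.131 × 9.81 = 11.09511 kN/m³.
The centroid lies 3.21/2 = 1.605 m below the top edge, so the centroid depth is h_c = 5.37 + 1.605 = 6.975 m.
A = 1.6 × 3.21 = 5.136 m².
Resultant F = γ·h_c·A = 11.09511 × 6.975 × 5.136 = 397.467 kN.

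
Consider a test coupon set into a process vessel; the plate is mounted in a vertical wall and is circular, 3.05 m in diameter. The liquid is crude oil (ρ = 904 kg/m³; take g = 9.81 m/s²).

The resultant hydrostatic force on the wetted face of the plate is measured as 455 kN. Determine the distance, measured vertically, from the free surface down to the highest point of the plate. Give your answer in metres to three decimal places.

d_top ≈ 5.497 m

γ = ρg = 904 × 9.81 / 1000 = 8.86824 kN/m³.
A = π(1.525)² = 7.30617 m².
From F = γ·h_c·A, the centroid depth is h_c = 455/(8.86824 × 7.30617) = 7.02238 m.
The centroid is at the centre, 1.525 m below the top of the plate, so the highest point sits at h_top = 7.02238 − 1.525 = 5.49738 m below the surface.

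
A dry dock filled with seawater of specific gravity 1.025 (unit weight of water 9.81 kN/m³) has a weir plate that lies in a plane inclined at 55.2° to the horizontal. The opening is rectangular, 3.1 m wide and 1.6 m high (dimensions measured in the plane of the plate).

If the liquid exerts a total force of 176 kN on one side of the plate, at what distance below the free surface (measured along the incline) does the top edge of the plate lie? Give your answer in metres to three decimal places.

γ = 1.025 × 9.81 = 10.05525 kN/m³.
A = 3.1 × 1.6 = 4.96 m².
From F = γ·h_c·A, the centroid depth is h_c = 176/(10.05525 × 4.96) = 3.52889 m.
Let θ = 55.2° be the plate's angle to the horizontal; measure y along the incline from where the plane meets the free surface. Vertical depth h = y·sinθ with sinθ = 0.821149.
Along the incline, y_c = h_c/sinθ = 3.52889/0.821149 = 4.2975 m.
The centroid lies 1.6/2 = 0.8 m below the top edge, so the top edge sits at y_top = 4.2975 − 0.8 = 3.4975 m along the incline.

y_top ≈ 3.498 m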